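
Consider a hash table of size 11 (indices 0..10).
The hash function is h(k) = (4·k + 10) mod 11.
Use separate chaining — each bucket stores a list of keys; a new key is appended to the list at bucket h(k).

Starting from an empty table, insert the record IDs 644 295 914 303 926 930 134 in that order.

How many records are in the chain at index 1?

644 -> bucket 1
295 -> bucket 2
914 -> bucket 3
303 -> bucket 1 (collision)
926 -> bucket 7
930 -> bucket 1 (collision)
134 -> bucket 7 (collision)
Final buckets:
0: .
1: 644 -> 303 -> 930
2: 295
3: 914
4: .
5: .
6: .
7: 926 -> 134
8: .
9: .
10: .

3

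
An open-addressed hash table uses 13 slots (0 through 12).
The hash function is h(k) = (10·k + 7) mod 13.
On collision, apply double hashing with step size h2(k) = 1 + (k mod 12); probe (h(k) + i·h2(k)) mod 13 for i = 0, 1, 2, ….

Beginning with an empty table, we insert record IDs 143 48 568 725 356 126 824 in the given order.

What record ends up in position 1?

143: h=7 -> slot 7
48: h=6 -> slot 6
568: h=6, h2=5, probe 6,11 -> slot 11
725: h=3 -> slot 3
356: h=5 -> slot 5
126: h=6, h2=7, probe 6,0 -> slot 0
824: h=5, h2=9, probe 5,1 -> slot 1
Table: [126, 824, _, 725, _, 356, 48, 143, _, _, _, 568, _]

824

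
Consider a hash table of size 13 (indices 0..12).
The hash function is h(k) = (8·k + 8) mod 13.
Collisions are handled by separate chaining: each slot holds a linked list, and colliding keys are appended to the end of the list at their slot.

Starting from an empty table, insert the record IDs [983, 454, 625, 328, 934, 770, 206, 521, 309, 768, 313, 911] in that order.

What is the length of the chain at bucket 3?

983 → bucket 7
454 → bucket 0
625 → bucket 3
328 → bucket 6
934 → bucket 5
770 → bucket 6 (collision)
206 → bucket 5 (collision)
521 → bucket 3 (collision)
309 → bucket 10
768 → bucket 3 (collision)
313 → bucket 3 (collision)
911 → bucket 3 (collision)
Final buckets:
0: 454
1: .
2: .
3: 625 -> 521 -> 768 -> 313 -> 911
4: .
5: 934 -> 206
6: 328 -> 770
7: 983
8: .
9: .
10: 309
11: .
12: .

5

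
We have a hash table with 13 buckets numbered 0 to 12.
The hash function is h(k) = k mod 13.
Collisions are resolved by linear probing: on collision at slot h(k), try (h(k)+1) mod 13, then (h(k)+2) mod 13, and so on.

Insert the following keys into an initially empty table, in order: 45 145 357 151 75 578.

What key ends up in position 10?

45: h=6 → slot 6
145: h=2 → slot 2
357: h=6, probe 6,7 → slot 7
151: h=8 → slot 8
75: h=10 → slot 10
578: h=6, probe 6,7,8,9 → slot 9
Table: [∅, ∅, 145, ∅, ∅, ∅, 45, 357, 151, 578, 75, ∅, ∅]

75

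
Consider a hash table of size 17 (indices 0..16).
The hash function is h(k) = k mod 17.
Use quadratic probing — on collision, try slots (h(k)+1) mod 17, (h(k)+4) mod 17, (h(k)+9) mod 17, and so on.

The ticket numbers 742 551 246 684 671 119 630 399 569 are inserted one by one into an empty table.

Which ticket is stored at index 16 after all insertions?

569

742 hashes to 11; slot 11 is free → place at 11.
551 hashes to 7; slot 7 is free → place at 7.
246 hashes to 8; slot 8 is free → place at 8.
684 hashes to 4; slot 4 is free → place at 4.
671 hashes to 8; 8 taken → place at 9.
119 hashes to 0; slot 0 is free → place at 0.
630 hashes to 1; slot 1 is free → place at 1.
399 hashes to 8; 8,9 taken → place at 12.
569 hashes to 8; 8,9,12,0,7 taken → place at 16.
Table: [119, 630, -, -, 684, -, -, 551, 246, 671, -, 742, 399, -, -, -, 569]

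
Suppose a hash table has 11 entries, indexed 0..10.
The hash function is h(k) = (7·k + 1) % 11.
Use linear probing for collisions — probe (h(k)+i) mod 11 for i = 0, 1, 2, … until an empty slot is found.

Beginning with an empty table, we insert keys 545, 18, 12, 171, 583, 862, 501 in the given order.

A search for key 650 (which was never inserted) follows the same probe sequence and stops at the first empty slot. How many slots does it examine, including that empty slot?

2

Insert 545: h=10, slot 10 empty → index 10.
Insert 18: h=6, slot 6 empty → index 6.
Insert 12: h=8, slot 8 empty → index 8.
Insert 171: h=10, slot 10 occupied → index 0.
Insert 583: h=1, slot 1 empty → index 1.
Insert 862: h=7, slot 7 empty → index 7.
Insert 501: h=10, slots 10,0,1 occupied → index 2.
Table: [171, 583, 501, _, _, _, 18, 862, 12, _, 545]
Lookup 650: h=8, probe 8,9 → slot 9 empty, not found.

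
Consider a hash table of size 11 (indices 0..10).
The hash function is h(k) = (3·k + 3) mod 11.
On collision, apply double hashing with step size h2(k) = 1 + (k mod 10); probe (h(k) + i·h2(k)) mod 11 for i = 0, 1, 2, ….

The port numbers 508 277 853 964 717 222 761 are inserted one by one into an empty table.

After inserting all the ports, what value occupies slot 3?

Insert 508: h=9, slot 9 empty → index 9.
Insert 277: h=9, h2=8, slot 9 occupied → index 6.
Insert 853: h=10, slot 10 empty → index 10.
Insert 964: h=2, slot 2 empty → index 2.
Insert 717: h=9, h2=8, slots 9,6 occupied → index 3.
Insert 222: h=9, h2=3, slot 9 occupied → index 1.
Insert 761: h=9, h2=2, slot 9 occupied → index 0.
Table: [761, 222, 964, 717, —, —, 277, —, —, 508, 853]

717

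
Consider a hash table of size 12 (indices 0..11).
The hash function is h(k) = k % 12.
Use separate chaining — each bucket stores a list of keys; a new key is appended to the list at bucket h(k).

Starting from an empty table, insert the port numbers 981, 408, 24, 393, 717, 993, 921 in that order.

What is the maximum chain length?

981 -> bucket 9
408 -> bucket 0
24 -> bucket 0 (collision)
393 -> bucket 9 (collision)
717 -> bucket 9 (collision)
993 -> bucket 9 (collision)
921 -> bucket 9 (collision)
Final buckets:
0: 408 -> 24
1: ∅
2: ∅
3: ∅
4: ∅
5: ∅
6: ∅
7: ∅
8: ∅
9: 981 -> 393 -> 717 -> 993 -> 921
10: ∅
11: ∅

5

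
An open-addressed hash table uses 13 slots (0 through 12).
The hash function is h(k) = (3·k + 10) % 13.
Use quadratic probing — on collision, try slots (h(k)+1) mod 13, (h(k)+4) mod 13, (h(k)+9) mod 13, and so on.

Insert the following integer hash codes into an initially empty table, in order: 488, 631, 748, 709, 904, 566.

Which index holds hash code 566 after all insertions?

488 hashes to 5; slot 5 is free => place at 5.
631 hashes to 5; 5 taken => place at 6.
748 hashes to 5; 5,6 taken => place at 9.
709 hashes to 5; 5,6,9 taken => place at 1.
904 hashes to 5; 5,6,9,1 taken => place at 8.
566 hashes to 5; 5,6,9,1,8 taken => place at 4.
Table: [-, 709, -, -, 566, 488, 631, -, 904, 748, -, -, -]

4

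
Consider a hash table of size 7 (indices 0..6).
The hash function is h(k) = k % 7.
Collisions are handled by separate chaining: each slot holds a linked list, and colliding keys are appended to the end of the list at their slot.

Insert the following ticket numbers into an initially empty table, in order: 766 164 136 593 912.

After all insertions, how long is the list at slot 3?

3

766 → bucket 3
164 → bucket 3 (collision)
136 → bucket 3 (collision)
593 → bucket 5
912 → bucket 2
Final buckets:
0: —
1: —
2: 912
3: 766 -> 164 -> 136
4: —
5: 593
6: —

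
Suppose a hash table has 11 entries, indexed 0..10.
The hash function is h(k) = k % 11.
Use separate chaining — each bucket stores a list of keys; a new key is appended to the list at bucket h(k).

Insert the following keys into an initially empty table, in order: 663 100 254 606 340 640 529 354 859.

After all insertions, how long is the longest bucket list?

5

663 → bucket 3
100 → bucket 1
254 → bucket 1 (collision)
606 → bucket 1 (collision)
340 → bucket 10
640 → bucket 2
529 → bucket 1 (collision)
354 → bucket 2 (collision)
859 → bucket 1 (collision)
Final buckets:
0: -
1: 100 -> 254 -> 606 -> 529 -> 859
2: 640 -> 354
3: 663
4: -
5: -
6: -
7: -
8: -
9: -
10: 340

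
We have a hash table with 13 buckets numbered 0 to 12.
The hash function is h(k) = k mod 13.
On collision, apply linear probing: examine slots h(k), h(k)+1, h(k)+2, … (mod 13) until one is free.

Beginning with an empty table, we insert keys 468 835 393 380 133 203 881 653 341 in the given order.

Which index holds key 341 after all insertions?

Insert 468: h=0, slot 0 empty → index 0.
Insert 835: h=3, slot 3 empty → index 3.
Insert 393: h=3, slot 3 occupied → index 4.
Insert 380: h=3, slots 3,4 occupied → index 5.
Insert 133: h=3, slots 3,4,5 occupied → index 6.
Insert 203: h=8, slot 8 empty → index 8.
Insert 881: h=10, slot 10 empty → index 10.
Insert 653: h=3, slots 3,4,5,6 occupied → index 7.
Insert 341: h=3, slots 3,4,5,6,7,8 occupied → index 9.
Table: [468, -, -, 835, 393, 380, 133, 653, 203, 341, 881, -, -]

9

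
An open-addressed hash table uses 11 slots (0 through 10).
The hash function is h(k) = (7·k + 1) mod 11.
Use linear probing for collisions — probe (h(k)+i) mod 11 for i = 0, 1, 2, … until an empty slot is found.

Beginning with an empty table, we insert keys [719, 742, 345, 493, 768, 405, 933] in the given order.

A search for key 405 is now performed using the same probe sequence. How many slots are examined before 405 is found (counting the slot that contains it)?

Insert 719: h=7, slot 7 empty → index 7.
Insert 742: h=3, slot 3 empty → index 3.
Insert 345: h=7, slot 7 occupied → index 8.
Insert 493: h=9, slot 9 empty → index 9.
Insert 768: h=9, slot 9 occupied → index 10.
Insert 405: h=9, slots 9,10 occupied → index 0.
Insert 933: h=9, slots 9,10,0 occupied → index 1.
Table: [405, 933, _, 742, _, _, _, 719, 345, 493, 768]
Lookup 405: h=9, probe 9,10,0 → found at 0.

3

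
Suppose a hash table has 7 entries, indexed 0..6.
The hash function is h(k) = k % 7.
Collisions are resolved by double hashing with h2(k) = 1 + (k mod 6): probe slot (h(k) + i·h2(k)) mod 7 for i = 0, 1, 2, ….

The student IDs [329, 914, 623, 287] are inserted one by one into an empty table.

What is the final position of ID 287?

5

329: h=0 => slot 0
914: h=4 => slot 4
623: h=0, h2=6, probe 0,6 => slot 6
287: h=0, h2=6, probe 0,6,5 => slot 5
Table: [329, _, _, _, 914, 287, 623]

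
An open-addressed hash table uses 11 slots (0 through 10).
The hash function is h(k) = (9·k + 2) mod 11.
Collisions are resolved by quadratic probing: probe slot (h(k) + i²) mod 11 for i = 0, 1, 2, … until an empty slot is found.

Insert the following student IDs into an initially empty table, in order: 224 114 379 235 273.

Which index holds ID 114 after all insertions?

6

224: h=5 → slot 5
114: h=5, probe 5,6 → slot 6
379: h=3 → slot 3
235: h=5, probe 5,6,9 → slot 9
273: h=6, probe 6,7 → slot 7
Table: [-, -, -, 379, -, 224, 114, 273, -, 235, -]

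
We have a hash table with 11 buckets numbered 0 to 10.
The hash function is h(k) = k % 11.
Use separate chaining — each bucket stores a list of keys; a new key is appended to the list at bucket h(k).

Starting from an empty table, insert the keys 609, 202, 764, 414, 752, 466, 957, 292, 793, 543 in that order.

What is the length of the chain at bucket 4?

5

Insert 609: h=4, bucket 4 empty -> new chain.
Insert 202: h=4, bucket 4 nonempty -> append to chain.
Insert 764: h=5, bucket 5 empty -> new chain.
Insert 414: h=7, bucket 7 empty -> new chain.
Insert 752: h=4, bucket 4 nonempty -> append to chain.
Insert 466: h=4, bucket 4 nonempty -> append to chain.
Insert 957: h=0, bucket 0 empty -> new chain.
Insert 292: h=6, bucket 6 empty -> new chain.
Insert 793: h=1, bucket 1 empty -> new chain.
Insert 543: h=4, bucket 4 nonempty -> append to chain.
Final buckets:
0: 957
1: 793
2: ∅
3: ∅
4: 609 -> 202 -> 752 -> 466 -> 543
5: 764
6: 292
7: 414
8: ∅
9: ∅
10: ∅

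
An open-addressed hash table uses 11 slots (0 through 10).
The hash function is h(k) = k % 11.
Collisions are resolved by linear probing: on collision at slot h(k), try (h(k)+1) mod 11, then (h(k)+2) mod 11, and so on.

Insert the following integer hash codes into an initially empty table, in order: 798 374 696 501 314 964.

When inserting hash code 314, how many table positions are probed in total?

798: h=6 -> slot 6
374: h=0 -> slot 0
696: h=3 -> slot 3
501: h=6, probe 6,7 -> slot 7
314: h=6, probe 6,7,8 -> slot 8
964: h=7, probe 7,8,9 -> slot 9
Table: [374, ., ., 696, ., ., 798, 501, 314, 964, .]

3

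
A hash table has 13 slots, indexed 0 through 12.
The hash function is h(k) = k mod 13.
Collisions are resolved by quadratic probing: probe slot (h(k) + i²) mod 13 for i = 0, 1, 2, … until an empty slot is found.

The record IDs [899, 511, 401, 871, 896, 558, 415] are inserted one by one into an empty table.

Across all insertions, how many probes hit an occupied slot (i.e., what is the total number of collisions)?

Insert 899: h=2, slot 2 empty => index 2.
Insert 511: h=4, slot 4 empty => index 4.
Insert 401: h=11, slot 11 empty => index 11.
Insert 871: h=0, slot 0 empty => index 0.
Insert 896: h=12, slot 12 empty => index 12.
Insert 558: h=12, slots 12,0 occupied => index 3.
Insert 415: h=12, slots 12,0,3 occupied => index 8.
Table: [871, ∅, 899, 558, 511, ∅, ∅, ∅, 415, ∅, ∅, 401, 896]

5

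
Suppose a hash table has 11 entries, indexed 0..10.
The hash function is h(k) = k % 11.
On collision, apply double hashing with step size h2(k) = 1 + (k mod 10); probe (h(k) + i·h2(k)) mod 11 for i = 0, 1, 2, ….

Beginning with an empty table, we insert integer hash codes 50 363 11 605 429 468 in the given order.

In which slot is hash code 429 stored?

10

50: h=6 -> slot 6
363: h=0 -> slot 0
11: h=0, h2=2, probe 0,2 -> slot 2
605: h=0, h2=6, probe 0,6,1 -> slot 1
429: h=0, h2=10, probe 0,10 -> slot 10
468: h=6, h2=9, probe 6,4 -> slot 4
Table: [363, 605, 11, ., 468, ., 50, ., ., ., 429]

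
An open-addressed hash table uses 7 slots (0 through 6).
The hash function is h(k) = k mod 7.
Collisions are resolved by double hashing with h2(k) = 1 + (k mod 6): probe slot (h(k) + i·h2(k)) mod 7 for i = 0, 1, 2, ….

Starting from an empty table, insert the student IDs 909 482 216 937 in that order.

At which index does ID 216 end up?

909 hashes to 6; slot 6 is free -> place at 6.
482 hashes to 6, h2=3; 6 taken -> place at 2.
216 hashes to 6, h2=1; 6 taken -> place at 0.
937 hashes to 6, h2=2; 6 taken -> place at 1.
Table: [216, 937, 482, ., ., ., 909]

0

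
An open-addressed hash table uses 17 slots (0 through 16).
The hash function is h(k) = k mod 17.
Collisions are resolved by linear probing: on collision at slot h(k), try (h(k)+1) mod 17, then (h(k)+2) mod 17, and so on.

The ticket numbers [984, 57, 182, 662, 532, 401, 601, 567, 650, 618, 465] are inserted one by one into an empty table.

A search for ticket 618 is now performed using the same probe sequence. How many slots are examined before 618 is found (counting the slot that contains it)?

984: h=15 -> slot 15
57: h=6 -> slot 6
182: h=12 -> slot 12
662: h=16 -> slot 16
532: h=5 -> slot 5
401: h=10 -> slot 10
601: h=6, probe 6,7 -> slot 7
567: h=6, probe 6,7,8 -> slot 8
650: h=4 -> slot 4
618: h=6, probe 6,7,8,9 -> slot 9
465: h=6, probe 6,7,8,9,10,11 -> slot 11
Table: [-, -, -, -, 650, 532, 57, 601, 567, 618, 401, 465, 182, -, -, 984, 662]
Lookup 618: h=6, probe 6,7,8,9 → found at 9.

4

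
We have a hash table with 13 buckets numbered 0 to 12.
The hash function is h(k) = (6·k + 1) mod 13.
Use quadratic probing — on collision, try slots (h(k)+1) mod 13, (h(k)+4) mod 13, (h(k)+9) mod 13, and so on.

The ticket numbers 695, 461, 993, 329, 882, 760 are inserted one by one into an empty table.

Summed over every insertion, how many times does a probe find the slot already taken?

5

Insert 695: h=11, slot 11 empty -> index 11.
Insert 461: h=11, slot 11 occupied -> index 12.
Insert 993: h=5, slot 5 empty -> index 5.
Insert 329: h=12, slot 12 occupied -> index 0.
Insert 882: h=2, slot 2 empty -> index 2.
Insert 760: h=11, slots 11,12,2 occupied -> index 7.
Table: [329, —, 882, —, —, 993, —, 760, —, —, —, 695, 461]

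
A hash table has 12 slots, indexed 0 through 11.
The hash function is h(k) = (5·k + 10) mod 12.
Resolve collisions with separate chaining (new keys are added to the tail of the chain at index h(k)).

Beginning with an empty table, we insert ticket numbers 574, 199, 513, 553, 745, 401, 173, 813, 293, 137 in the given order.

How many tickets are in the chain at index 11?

4

Insert 574: h=0, bucket 0 empty → new chain.
Insert 199: h=9, bucket 9 empty → new chain.
Insert 513: h=7, bucket 7 empty → new chain.
Insert 553: h=3, bucket 3 empty → new chain.
Insert 745: h=3, bucket 3 nonempty → append to chain.
Insert 401: h=11, bucket 11 empty → new chain.
Insert 173: h=11, bucket 11 nonempty → append to chain.
Insert 813: h=7, bucket 7 nonempty → append to chain.
Insert 293: h=11, bucket 11 nonempty → append to chain.
Insert 137: h=11, bucket 11 nonempty → append to chain.
Final buckets:
0: 574
1: ∅
2: ∅
3: 553 -> 745
4: ∅
5: ∅
6: ∅
7: 513 -> 813
8: ∅
9: 199
10: ∅
11: 401 -> 173 -> 293 -> 137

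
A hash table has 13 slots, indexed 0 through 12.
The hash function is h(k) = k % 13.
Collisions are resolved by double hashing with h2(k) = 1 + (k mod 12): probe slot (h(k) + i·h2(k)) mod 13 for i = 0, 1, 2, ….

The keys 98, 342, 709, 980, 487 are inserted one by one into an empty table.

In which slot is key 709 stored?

9

Insert 98: h=7, slot 7 empty => index 7.
Insert 342: h=4, slot 4 empty => index 4.
Insert 709: h=7, h2=2, slot 7 occupied => index 9.
Insert 980: h=5, slot 5 empty => index 5.
Insert 487: h=6, slot 6 empty => index 6.
Table: [—, —, —, —, 342, 980, 487, 98, —, 709, —, —, —]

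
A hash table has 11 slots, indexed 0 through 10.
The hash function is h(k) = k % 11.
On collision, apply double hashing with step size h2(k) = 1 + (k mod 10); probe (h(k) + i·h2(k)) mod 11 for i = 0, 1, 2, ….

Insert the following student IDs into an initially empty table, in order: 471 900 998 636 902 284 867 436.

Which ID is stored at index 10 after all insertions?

Insert 471: h=9, slot 9 empty => index 9.
Insert 900: h=9, h2=1, slot 9 occupied => index 10.
Insert 998: h=8, slot 8 empty => index 8.
Insert 636: h=9, h2=7, slot 9 occupied => index 5.
Insert 902: h=0, slot 0 empty => index 0.
Insert 284: h=9, h2=5, slot 9 occupied => index 3.
Insert 867: h=9, h2=8, slot 9 occupied => index 6.
Insert 436: h=7, slot 7 empty => index 7.
Table: [902, _, _, 284, _, 636, 867, 436, 998, 471, 900]

900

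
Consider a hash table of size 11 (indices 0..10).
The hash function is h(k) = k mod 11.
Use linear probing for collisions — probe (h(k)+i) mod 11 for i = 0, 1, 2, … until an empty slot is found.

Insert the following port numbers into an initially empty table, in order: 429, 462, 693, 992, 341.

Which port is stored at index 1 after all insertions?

Insert 429: h=0, slot 0 empty -> index 0.
Insert 462: h=0, slot 0 occupied -> index 1.
Insert 693: h=0, slots 0,1 occupied -> index 2.
Insert 992: h=2, slot 2 occupied -> index 3.
Insert 341: h=0, slots 0,1,2,3 occupied -> index 4.
Table: [429, 462, 693, 992, 341, ., ., ., ., ., .]

462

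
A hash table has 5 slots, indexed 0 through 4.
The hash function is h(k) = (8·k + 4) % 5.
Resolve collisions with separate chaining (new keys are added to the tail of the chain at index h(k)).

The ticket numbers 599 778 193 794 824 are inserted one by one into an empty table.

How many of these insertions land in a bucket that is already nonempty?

3

Insert 599: h=1, bucket 1 empty → new chain.
Insert 778: h=3, bucket 3 empty → new chain.
Insert 193: h=3, bucket 3 nonempty → append to chain.
Insert 794: h=1, bucket 1 nonempty → append to chain.
Insert 824: h=1, bucket 1 nonempty → append to chain.
Final buckets:
0: -
1: 599 -> 794 -> 824
2: -
3: 778 -> 193
4: -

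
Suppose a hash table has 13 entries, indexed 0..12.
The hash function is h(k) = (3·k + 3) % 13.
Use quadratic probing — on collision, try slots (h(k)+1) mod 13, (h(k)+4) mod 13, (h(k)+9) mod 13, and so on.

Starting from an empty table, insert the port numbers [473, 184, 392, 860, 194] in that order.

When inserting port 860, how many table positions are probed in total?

3

473 hashes to 5; slot 5 is free -> place at 5.
184 hashes to 9; slot 9 is free -> place at 9.
392 hashes to 9; 9 taken -> place at 10.
860 hashes to 9; 9,10 taken -> place at 0.
194 hashes to 0; 0 taken -> place at 1.
Table: [860, 194, _, _, _, 473, _, _, _, 184, 392, _, _]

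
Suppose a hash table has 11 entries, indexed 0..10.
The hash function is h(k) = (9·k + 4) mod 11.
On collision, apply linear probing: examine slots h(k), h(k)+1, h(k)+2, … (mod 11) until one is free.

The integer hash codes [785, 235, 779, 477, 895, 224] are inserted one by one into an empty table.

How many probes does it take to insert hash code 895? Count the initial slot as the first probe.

5

Insert 785: h=7, slot 7 empty -> index 7.
Insert 235: h=7, slot 7 occupied -> index 8.
Insert 779: h=8, slot 8 occupied -> index 9.
Insert 477: h=7, slots 7,8,9 occupied -> index 10.
Insert 895: h=7, slots 7,8,9,10 occupied -> index 0.
Insert 224: h=7, slots 7,8,9,10,0 occupied -> index 1.
Table: [895, 224, —, —, —, —, —, 785, 235, 779, 477]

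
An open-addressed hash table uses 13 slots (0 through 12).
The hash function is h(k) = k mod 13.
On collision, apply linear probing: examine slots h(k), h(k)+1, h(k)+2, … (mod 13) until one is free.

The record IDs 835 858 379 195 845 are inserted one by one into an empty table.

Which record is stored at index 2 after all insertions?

835: h=3 → slot 3
858: h=0 → slot 0
379: h=2 → slot 2
195: h=0, probe 0,1 → slot 1
845: h=0, probe 0,1,2,3,4 → slot 4
Table: [858, 195, 379, 835, 845, _, _, _, _, _, _, _, _]

379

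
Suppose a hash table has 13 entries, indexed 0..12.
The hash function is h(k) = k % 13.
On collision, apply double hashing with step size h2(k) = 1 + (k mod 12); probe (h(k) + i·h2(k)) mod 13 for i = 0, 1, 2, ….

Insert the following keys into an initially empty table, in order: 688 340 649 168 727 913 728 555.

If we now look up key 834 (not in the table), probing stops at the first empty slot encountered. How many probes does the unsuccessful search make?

4

688: h=12 => slot 12
340: h=2 => slot 2
649: h=12, h2=2, probe 12,1 => slot 1
168: h=12, h2=1, probe 12,0 => slot 0
727: h=12, h2=8, probe 12,7 => slot 7
913: h=3 => slot 3
728: h=0, h2=9, probe 0,9 => slot 9
555: h=9, h2=4, probe 9,0,4 => slot 4
Table: [168, 649, 340, 913, 555, _, _, 727, _, 728, _, _, 688]
Lookup 834: h=2, h2=7, probe 2,9,3,10 → slot 10 empty, not found.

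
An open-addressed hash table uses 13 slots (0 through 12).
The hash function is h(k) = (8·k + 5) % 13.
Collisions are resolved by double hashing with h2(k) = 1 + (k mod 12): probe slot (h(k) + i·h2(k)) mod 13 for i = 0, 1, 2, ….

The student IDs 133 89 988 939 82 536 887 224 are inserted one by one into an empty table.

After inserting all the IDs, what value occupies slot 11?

82

133 hashes to 3; slot 3 is free -> place at 3.
89 hashes to 2; slot 2 is free -> place at 2.
988 hashes to 5; slot 5 is free -> place at 5.
939 hashes to 3, h2=4; 3 taken -> place at 7.
82 hashes to 11; slot 11 is free -> place at 11.
536 hashes to 3, h2=9; 3 taken -> place at 12.
887 hashes to 3, h2=12; 3,2 taken -> place at 1.
224 hashes to 3, h2=9; 3,12 taken -> place at 8.
Table: [-, 887, 89, 133, -, 988, -, 939, 224, -, -, 82, 536]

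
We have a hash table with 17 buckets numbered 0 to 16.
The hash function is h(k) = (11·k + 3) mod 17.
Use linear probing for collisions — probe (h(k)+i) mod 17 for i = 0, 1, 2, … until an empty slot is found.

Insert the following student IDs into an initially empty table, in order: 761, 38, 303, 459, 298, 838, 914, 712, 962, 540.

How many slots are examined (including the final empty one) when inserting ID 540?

5

761 hashes to 10; slot 10 is free → place at 10.
38 hashes to 13; slot 13 is free → place at 13.
303 hashes to 4; slot 4 is free → place at 4.
459 hashes to 3; slot 3 is free → place at 3.
298 hashes to 0; slot 0 is free → place at 0.
838 hashes to 7; slot 7 is free → place at 7.
914 hashes to 10; 10 taken → place at 11.
712 hashes to 15; slot 15 is free → place at 15.
962 hashes to 11; 11 taken → place at 12.
540 hashes to 10; 10,11,12,13 taken → place at 14.
Table: [298, ., ., 459, 303, ., ., 838, ., ., 761, 914, 962, 38, 540, 712, .]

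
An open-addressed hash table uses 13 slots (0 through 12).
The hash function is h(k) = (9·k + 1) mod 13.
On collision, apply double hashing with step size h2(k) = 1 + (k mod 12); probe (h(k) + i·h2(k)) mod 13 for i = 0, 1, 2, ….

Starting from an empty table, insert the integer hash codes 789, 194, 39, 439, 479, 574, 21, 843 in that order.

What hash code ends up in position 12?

843

789 hashes to 4; slot 4 is free -> place at 4.
194 hashes to 5; slot 5 is free -> place at 5.
39 hashes to 1; slot 1 is free -> place at 1.
439 hashes to 0; slot 0 is free -> place at 0.
479 hashes to 9; slot 9 is free -> place at 9.
574 hashes to 6; slot 6 is free -> place at 6.
21 hashes to 8; slot 8 is free -> place at 8.
843 hashes to 9, h2=4; 9,0,4,8 taken -> place at 12.
Table: [439, 39, —, —, 789, 194, 574, —, 21, 479, —, —, 843]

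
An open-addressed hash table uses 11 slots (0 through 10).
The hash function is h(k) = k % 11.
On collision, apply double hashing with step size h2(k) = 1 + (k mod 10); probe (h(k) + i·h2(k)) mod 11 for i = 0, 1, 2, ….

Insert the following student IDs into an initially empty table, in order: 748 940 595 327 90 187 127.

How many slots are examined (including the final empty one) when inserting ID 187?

748 hashes to 0; slot 0 is free → place at 0.
940 hashes to 5; slot 5 is free → place at 5.
595 hashes to 1; slot 1 is free → place at 1.
327 hashes to 8; slot 8 is free → place at 8.
90 hashes to 2; slot 2 is free → place at 2.
187 hashes to 0, h2=8; 0,8,5,2 taken → place at 10.
127 hashes to 6; slot 6 is free → place at 6.
Table: [748, 595, 90, ∅, ∅, 940, 127, ∅, 327, ∅, 187]

5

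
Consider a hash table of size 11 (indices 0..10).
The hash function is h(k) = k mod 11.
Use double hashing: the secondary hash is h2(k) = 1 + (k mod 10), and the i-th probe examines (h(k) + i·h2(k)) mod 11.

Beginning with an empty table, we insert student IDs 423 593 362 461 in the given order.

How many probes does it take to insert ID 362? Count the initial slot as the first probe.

2

423 hashes to 5; slot 5 is free => place at 5.
593 hashes to 10; slot 10 is free => place at 10.
362 hashes to 10, h2=3; 10 taken => place at 2.
461 hashes to 10, h2=2; 10 taken => place at 1.
Table: [_, 461, 362, _, _, 423, _, _, _, _, 593]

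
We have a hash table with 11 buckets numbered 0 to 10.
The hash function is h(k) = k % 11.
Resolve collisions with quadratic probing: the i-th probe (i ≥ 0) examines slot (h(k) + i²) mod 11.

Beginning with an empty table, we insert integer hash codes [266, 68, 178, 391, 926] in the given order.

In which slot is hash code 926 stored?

Insert 266: h=2, slot 2 empty -> index 2.
Insert 68: h=2, slot 2 occupied -> index 3.
Insert 178: h=2, slots 2,3 occupied -> index 6.
Insert 391: h=6, slot 6 occupied -> index 7.
Insert 926: h=2, slots 2,3,6 occupied -> index 0.
Table: [926, —, 266, 68, —, —, 178, 391, —, —, —]

0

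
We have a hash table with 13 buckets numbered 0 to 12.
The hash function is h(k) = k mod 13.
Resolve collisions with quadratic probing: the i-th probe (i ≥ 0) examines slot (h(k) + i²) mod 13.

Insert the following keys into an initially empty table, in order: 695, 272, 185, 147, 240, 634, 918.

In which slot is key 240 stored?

695 hashes to 6; slot 6 is free → place at 6.
272 hashes to 12; slot 12 is free → place at 12.
185 hashes to 3; slot 3 is free → place at 3.
147 hashes to 4; slot 4 is free → place at 4.
240 hashes to 6; 6 taken → place at 7.
634 hashes to 10; slot 10 is free → place at 10.
918 hashes to 8; slot 8 is free → place at 8.
Table: [∅, ∅, ∅, 185, 147, ∅, 695, 240, 918, ∅, 634, ∅, 272]

7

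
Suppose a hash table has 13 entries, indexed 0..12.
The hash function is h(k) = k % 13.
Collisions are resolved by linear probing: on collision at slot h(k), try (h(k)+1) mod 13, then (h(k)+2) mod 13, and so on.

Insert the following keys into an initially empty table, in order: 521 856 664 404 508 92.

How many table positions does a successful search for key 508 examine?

521 hashes to 1; slot 1 is free -> place at 1.
856 hashes to 11; slot 11 is free -> place at 11.
664 hashes to 1; 1 taken -> place at 2.
404 hashes to 1; 1,2 taken -> place at 3.
508 hashes to 1; 1,2,3 taken -> place at 4.
92 hashes to 1; 1,2,3,4 taken -> place at 5.
Table: [-, 521, 664, 404, 508, 92, -, -, -, -, -, 856, -]
Lookup 508: h=1, probe 1,2,3,4 → found at 4.

4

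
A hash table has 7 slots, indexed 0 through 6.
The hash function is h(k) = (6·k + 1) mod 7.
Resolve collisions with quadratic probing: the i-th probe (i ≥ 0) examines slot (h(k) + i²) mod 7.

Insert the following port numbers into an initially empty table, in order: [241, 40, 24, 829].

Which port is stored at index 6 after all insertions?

24

241: h=5 → slot 5
40: h=3 → slot 3
24: h=5, probe 5,6 → slot 6
829: h=5, probe 5,6,2 → slot 2
Table: [-, -, 829, 40, -, 241, 24]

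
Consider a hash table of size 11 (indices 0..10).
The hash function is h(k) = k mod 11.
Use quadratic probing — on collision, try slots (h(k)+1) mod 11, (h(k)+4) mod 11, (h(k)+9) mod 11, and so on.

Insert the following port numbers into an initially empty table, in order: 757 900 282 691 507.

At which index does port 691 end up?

757: h=9 -> slot 9
900: h=9, probe 9,10 -> slot 10
282: h=7 -> slot 7
691: h=9, probe 9,10,2 -> slot 2
507: h=1 -> slot 1
Table: [∅, 507, 691, ∅, ∅, ∅, ∅, 282, ∅, 757, 900]

2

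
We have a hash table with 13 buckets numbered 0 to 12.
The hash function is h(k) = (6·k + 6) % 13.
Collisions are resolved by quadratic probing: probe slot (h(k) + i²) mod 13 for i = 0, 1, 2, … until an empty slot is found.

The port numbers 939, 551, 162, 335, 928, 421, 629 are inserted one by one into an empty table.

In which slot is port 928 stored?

939 hashes to 11; slot 11 is free => place at 11.
551 hashes to 10; slot 10 is free => place at 10.
162 hashes to 3; slot 3 is free => place at 3.
335 hashes to 1; slot 1 is free => place at 1.
928 hashes to 10; 10,11,1 taken => place at 6.
421 hashes to 10; 10,11,1,6 taken => place at 0.
629 hashes to 10; 10,11,1,6,0 taken => place at 9.
Table: [421, 335, —, 162, —, —, 928, —, —, 629, 551, 939, —]

6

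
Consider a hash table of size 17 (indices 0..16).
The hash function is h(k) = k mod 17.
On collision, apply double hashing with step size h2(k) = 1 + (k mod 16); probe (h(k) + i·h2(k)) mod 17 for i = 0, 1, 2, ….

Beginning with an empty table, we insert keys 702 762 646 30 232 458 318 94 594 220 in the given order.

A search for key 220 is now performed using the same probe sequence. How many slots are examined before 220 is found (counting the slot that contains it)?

Insert 702: h=5, slot 5 empty -> index 5.
Insert 762: h=14, slot 14 empty -> index 14.
Insert 646: h=0, slot 0 empty -> index 0.
Insert 30: h=13, slot 13 empty -> index 13.
Insert 232: h=11, slot 11 empty -> index 11.
Insert 458: h=16, slot 16 empty -> index 16.
Insert 318: h=12, slot 12 empty -> index 12.
Insert 94: h=9, slot 9 empty -> index 9.
Insert 594: h=16, h2=3, slot 16 occupied -> index 2.
Insert 220: h=16, h2=13, slots 16,12 occupied -> index 8.
Table: [646, _, 594, _, _, 702, _, _, 220, 94, _, 232, 318, 30, 762, _, 458]
Lookup 220: h=16, h2=13, probe 16,12,8 → found at 8.

3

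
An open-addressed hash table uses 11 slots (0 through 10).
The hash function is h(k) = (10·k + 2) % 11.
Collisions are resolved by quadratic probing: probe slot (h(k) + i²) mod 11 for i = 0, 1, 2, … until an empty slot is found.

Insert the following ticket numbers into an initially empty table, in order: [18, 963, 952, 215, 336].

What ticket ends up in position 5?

18 hashes to 6; slot 6 is free → place at 6.
963 hashes to 7; slot 7 is free → place at 7.
952 hashes to 7; 7 taken → place at 8.
215 hashes to 7; 7,8 taken → place at 0.
336 hashes to 7; 7,8,0 taken → place at 5.
Table: [215, _, _, _, _, 336, 18, 963, 952, _, _]

336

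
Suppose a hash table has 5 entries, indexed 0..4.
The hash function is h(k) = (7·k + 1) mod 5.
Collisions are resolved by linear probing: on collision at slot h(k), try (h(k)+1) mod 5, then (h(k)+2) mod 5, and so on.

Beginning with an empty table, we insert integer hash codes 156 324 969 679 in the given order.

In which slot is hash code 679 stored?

Insert 156: h=3, slot 3 empty → index 3.
Insert 324: h=4, slot 4 empty → index 4.
Insert 969: h=4, slot 4 occupied → index 0.
Insert 679: h=4, slots 4,0 occupied → index 1.
Table: [969, 679, ∅, 156, 324]

1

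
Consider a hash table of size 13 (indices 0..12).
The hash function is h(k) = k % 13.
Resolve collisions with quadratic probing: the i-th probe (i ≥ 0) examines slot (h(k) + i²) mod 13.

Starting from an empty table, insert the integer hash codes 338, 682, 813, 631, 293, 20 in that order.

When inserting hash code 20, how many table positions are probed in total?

338 hashes to 0; slot 0 is free → place at 0.
682 hashes to 6; slot 6 is free → place at 6.
813 hashes to 7; slot 7 is free → place at 7.
631 hashes to 7; 7 taken → place at 8.
293 hashes to 7; 7,8 taken → place at 11.
20 hashes to 7; 7,8,11 taken → place at 3.
Table: [338, -, -, 20, -, -, 682, 813, 631, -, -, 293, -]

4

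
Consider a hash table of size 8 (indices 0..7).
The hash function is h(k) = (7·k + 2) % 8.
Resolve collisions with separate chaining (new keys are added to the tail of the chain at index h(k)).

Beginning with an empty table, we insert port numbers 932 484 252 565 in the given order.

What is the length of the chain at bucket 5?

Insert 932: h=6, bucket 6 empty -> new chain.
Insert 484: h=6, bucket 6 nonempty -> append to chain.
Insert 252: h=6, bucket 6 nonempty -> append to chain.
Insert 565: h=5, bucket 5 empty -> new chain.
Final buckets:
0: .
1: .
2: .
3: .
4: .
5: 565
6: 932 -> 484 -> 252
7: .

1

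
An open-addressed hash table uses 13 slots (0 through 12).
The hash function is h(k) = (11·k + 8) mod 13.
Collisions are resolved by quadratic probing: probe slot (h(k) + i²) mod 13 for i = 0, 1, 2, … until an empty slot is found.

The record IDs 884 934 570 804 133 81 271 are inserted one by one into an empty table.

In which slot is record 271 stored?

11

884: h=8 -> slot 8
934: h=12 -> slot 12
570: h=12, probe 12,0 -> slot 0
804: h=12, probe 12,0,3 -> slot 3
133: h=2 -> slot 2
81: h=2, probe 2,3,6 -> slot 6
271: h=12, probe 12,0,3,8,2,11 -> slot 11
Table: [570, ., 133, 804, ., ., 81, ., 884, ., ., 271, 934]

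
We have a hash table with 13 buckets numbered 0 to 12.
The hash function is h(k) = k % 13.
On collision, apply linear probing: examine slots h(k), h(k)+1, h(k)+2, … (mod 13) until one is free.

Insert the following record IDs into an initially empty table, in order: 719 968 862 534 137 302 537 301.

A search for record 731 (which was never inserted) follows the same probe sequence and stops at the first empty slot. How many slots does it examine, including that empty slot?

719 hashes to 4; slot 4 is free → place at 4.
968 hashes to 6; slot 6 is free → place at 6.
862 hashes to 4; 4 taken → place at 5.
534 hashes to 1; slot 1 is free → place at 1.
137 hashes to 7; slot 7 is free → place at 7.
302 hashes to 3; slot 3 is free → place at 3.
537 hashes to 4; 4,5,6,7 taken → place at 8.
301 hashes to 2; slot 2 is free → place at 2.
Table: [., 534, 301, 302, 719, 862, 968, 137, 537, ., ., ., .]
Lookup 731: h=3, probe 3,4,5,6,7,8,9 → slot 9 empty, not found.

7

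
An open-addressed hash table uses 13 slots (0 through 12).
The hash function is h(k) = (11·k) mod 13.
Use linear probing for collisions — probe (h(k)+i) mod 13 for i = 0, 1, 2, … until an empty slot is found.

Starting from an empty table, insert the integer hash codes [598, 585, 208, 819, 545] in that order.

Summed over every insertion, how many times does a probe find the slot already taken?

598: h=0 => slot 0
585: h=0, probe 0,1 => slot 1
208: h=0, probe 0,1,2 => slot 2
819: h=0, probe 0,1,2,3 => slot 3
545: h=2, probe 2,3,4 => slot 4
Table: [598, 585, 208, 819, 545, -, -, -, -, -, -, -, -]

8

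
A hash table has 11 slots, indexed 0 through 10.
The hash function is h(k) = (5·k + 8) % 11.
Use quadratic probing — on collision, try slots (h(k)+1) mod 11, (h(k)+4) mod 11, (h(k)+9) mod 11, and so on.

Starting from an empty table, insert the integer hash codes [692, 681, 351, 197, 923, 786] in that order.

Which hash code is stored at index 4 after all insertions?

692: h=3 => slot 3
681: h=3, probe 3,4 => slot 4
351: h=3, probe 3,4,7 => slot 7
197: h=3, probe 3,4,7,1 => slot 1
923: h=3, probe 3,4,7,1,8 => slot 8
786: h=0 => slot 0
Table: [786, 197, —, 692, 681, —, —, 351, 923, —, —]

681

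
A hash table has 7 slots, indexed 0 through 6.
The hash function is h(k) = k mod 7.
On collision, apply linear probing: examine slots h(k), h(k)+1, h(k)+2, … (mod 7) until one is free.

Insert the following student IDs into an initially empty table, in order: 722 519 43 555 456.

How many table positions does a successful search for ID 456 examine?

5

Insert 722: h=1, slot 1 empty -> index 1.
Insert 519: h=1, slot 1 occupied -> index 2.
Insert 43: h=1, slots 1,2 occupied -> index 3.
Insert 555: h=2, slots 2,3 occupied -> index 4.
Insert 456: h=1, slots 1,2,3,4 occupied -> index 5.
Table: [_, 722, 519, 43, 555, 456, _]
Lookup 456: h=1, probe 1,2,3,4,5 → found at 5.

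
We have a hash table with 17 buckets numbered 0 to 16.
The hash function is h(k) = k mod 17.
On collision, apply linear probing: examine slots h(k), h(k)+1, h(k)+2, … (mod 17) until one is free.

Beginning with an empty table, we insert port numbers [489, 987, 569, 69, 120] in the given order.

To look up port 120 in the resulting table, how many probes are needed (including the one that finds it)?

Insert 489: h=13, slot 13 empty → index 13.
Insert 987: h=1, slot 1 empty → index 1.
Insert 569: h=8, slot 8 empty → index 8.
Insert 69: h=1, slot 1 occupied → index 2.
Insert 120: h=1, slots 1,2 occupied → index 3.
Table: [∅, 987, 69, 120, ∅, ∅, ∅, ∅, 569, ∅, ∅, ∅, ∅, 489, ∅, ∅, ∅]
Lookup 120: h=1, probe 1,2,3 → found at 3.

3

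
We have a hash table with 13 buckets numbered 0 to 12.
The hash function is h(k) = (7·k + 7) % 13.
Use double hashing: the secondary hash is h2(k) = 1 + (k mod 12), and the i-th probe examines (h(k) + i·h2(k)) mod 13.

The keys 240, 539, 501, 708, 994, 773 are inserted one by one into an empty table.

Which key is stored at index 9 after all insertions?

539

Insert 240: h=10, slot 10 empty => index 10.
Insert 539: h=10, h2=12, slot 10 occupied => index 9.
Insert 501: h=4, slot 4 empty => index 4.
Insert 708: h=10, h2=1, slot 10 occupied => index 11.
Insert 994: h=10, h2=11, slot 10 occupied => index 8.
Insert 773: h=10, h2=6, slot 10 occupied => index 3.
Table: [_, _, _, 773, 501, _, _, _, 994, 539, 240, 708, _]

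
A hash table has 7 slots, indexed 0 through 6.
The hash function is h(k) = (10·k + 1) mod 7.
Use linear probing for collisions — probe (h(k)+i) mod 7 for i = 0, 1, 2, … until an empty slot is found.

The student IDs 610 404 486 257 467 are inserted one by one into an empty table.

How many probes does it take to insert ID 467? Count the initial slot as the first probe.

5

610 hashes to 4; slot 4 is free => place at 4.
404 hashes to 2; slot 2 is free => place at 2.
486 hashes to 3; slot 3 is free => place at 3.
257 hashes to 2; 2,3,4 taken => place at 5.
467 hashes to 2; 2,3,4,5 taken => place at 6.
Table: [∅, ∅, 404, 486, 610, 257, 467]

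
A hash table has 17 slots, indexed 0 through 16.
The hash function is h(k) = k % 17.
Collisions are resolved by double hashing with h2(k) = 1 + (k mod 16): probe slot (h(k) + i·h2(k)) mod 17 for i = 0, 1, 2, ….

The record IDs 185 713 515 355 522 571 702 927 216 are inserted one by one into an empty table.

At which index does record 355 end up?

185: h=15 => slot 15
713: h=16 => slot 16
515: h=5 => slot 5
355: h=15, h2=4, probe 15,2 => slot 2
522: h=12 => slot 12
571: h=10 => slot 10
702: h=5, h2=15, probe 5,3 => slot 3
927: h=9 => slot 9
216: h=12, h2=9, probe 12,4 => slot 4
Table: [-, -, 355, 702, 216, 515, -, -, -, 927, 571, -, 522, -, -, 185, 713]

2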